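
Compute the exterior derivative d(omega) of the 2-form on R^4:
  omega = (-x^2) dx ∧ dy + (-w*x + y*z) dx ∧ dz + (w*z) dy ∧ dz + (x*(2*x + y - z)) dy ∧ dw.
d(omega) = (-z) dx ∧ dy ∧ dz + (-x) dx ∧ dz ∧ dw + (x + z) dy ∧ dz ∧ dw + (4*x + y - z) dx ∧ dy ∧ dw

For a 2-form omega = sum_{i<j} g_{ij} dx_i ∧ dx_j, the exterior derivative is
  d(omega) = sum_{i<j} d(g_{ij}) ∧ dx_i ∧ dx_j = sum_{i<j, k} (∂g_{ij}/∂x_k) dx_k ∧ dx_i ∧ dx_j.
Expand each term, using dx_k ∧ dx_i ∧ dx_j = sgn(permutation) dx_{(a)} ∧ dx_{(b)} ∧ dx_{(c)} with (a < b < c) sorted:
  d(-w*x + y*z) includes (∂/∂y)(-w*x + y*z) dy = (z) dy, which multiplied by dx ∧ dz gives (-z) dx ∧ dy ∧ dz
  d(-w*x + y*z) includes (∂/∂w)(-w*x + y*z) dw = (-x) dw, which multiplied by dx ∧ dz gives (-x) dx ∧ dz ∧ dw
  d(w*z) includes (∂/∂w)(w*z) dw = (z) dw, which multiplied by dy ∧ dz gives (z) dy ∧ dz ∧ dw
  d(x*(2*x + y - z)) includes (∂/∂x)(x*(2*x + y - z)) dx = (4*x + y - z) dx, which multiplied by dy ∧ dw gives (4*x + y - z) dx ∧ dy ∧ dw
  d(x*(2*x + y - z)) includes (∂/∂z)(x*(2*x + y - z)) dz = (-x) dz, which multiplied by dy ∧ dw gives (x) dy ∧ dz ∧ dw
Collecting like 3-forms: d(omega) = (-z) dx ∧ dy ∧ dz + (-x) dx ∧ dz ∧ dw + (x + z) dy ∧ dz ∧ dw + (4*x + y - z) dx ∧ dy ∧ dw.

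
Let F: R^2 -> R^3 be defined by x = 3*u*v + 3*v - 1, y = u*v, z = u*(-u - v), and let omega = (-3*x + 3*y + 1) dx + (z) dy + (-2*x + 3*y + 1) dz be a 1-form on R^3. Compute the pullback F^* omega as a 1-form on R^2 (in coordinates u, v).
F^* omega = (5*u^2*v - 16*u*v^2 + 12*u*v - 6*u - 21*v^2 + 9*v) du + (-u^3 - 16*u^2*v - 39*u*v + 9*u - 27*v + 12) dv

Using F^*(f dg) = (f ∘ F) d(g ∘ F), substitute each coordinate x_i by F_i(u, v) in f_i, and replace dx_i by d F_i = (∂F_i/∂u) du + (∂F_i/∂v) dv.
  For the x component: f_1(F) = -6*u*v - 9*v + 4; d F_1 = (3*v) du + (3*u + 3) dv
  For the y component: f_2(F) = u*(-u - v); d F_2 = (v) du + (u) dv
  For the z component: f_3(F) = -3*u*v - 6*v + 3; d F_3 = (-2*u - v) du + (-u) dv
Combining and collecting du, dv coefficients:
  coeff of du: 5*u^2*v - 16*u*v^2 + 12*u*v - 6*u - 21*v^2 + 9*v
  coeff of dv: -u^3 - 16*u^2*v - 39*u*v + 9*u - 27*v + 12
F^* omega = (5*u^2*v - 16*u*v^2 + 12*u*v - 6*u - 21*v^2 + 9*v) du + (-u^3 - 16*u^2*v - 39*u*v + 9*u - 27*v + 12) dv.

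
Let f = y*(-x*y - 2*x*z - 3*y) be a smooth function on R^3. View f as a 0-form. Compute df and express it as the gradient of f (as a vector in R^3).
df = (y*(-y - 2*z)) dx + (-2*x*y - 2*x*z - 6*y) dy + (-2*x*y) dz; grad f = (y*(-y - 2*z), -2*x*y - 2*x*z - 6*y, -2*x*y)

For a 0-form f, d f = (∂f/∂x) dx + (∂f/∂y) dy + (∂f/∂z) dz. The components of the vector representation are exactly the entries of grad f in Cartesian coordinates:
  ∂f/∂x = y*(-y - 2*z)
  ∂f/∂y = -2*x*y - 2*x*z - 6*y
  ∂f/∂z = -2*x*y.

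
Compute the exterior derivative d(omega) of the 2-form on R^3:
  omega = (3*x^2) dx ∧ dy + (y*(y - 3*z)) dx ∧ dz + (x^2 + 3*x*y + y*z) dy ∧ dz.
d(omega) = (2*x + y + 3*z) dx ∧ dy ∧ dz

For a 2-form omega = sum_{i<j} g_{ij} dx_i ∧ dx_j, the exterior derivative is
  d(omega) = sum_{i<j} d(g_{ij}) ∧ dx_i ∧ dx_j = sum_{i<j, k} (∂g_{ij}/∂x_k) dx_k ∧ dx_i ∧ dx_j.
Expand each term, using dx_k ∧ dx_i ∧ dx_j = sgn(permutation) dx_{(a)} ∧ dx_{(b)} ∧ dx_{(c)} with (a < b < c) sorted:
  d(y*(y - 3*z)) includes (∂/∂y)(y*(y - 3*z)) dy = (2*y - 3*z) dy, which multiplied by dx ∧ dz gives (-2*y + 3*z) dx ∧ dy ∧ dz
  d(x^2 + 3*x*y + y*z) includes (∂/∂x)(x^2 + 3*x*y + y*z) dx = (2*x + 3*y) dx, which multiplied by dy ∧ dz gives (2*x + 3*y) dx ∧ dy ∧ dz
Collecting like 3-forms: d(omega) = (2*x + y + 3*z) dx ∧ dy ∧ dz.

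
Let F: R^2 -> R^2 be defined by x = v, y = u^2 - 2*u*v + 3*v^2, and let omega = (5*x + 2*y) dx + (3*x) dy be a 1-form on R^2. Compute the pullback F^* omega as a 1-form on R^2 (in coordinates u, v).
F^* omega = (6*v*(u - v)) du + (2*u^2 - 10*u*v + 24*v^2 + 5*v) dv

Using F^*(f dg) = (f ∘ F) d(g ∘ F), substitute each coordinate x_i by F_i(u, v) in f_i, and replace dx_i by d F_i = (∂F_i/∂u) du + (∂F_i/∂v) dv.
  For the x component: f_1(F) = 2*u^2 - 4*u*v + 6*v^2 + 5*v; d F_1 = (0) du + (1) dv
  For the y component: f_2(F) = 3*v; d F_2 = (2*u - 2*v) du + (-2*u + 6*v) dv
Combining and collecting du, dv coefficients:
  coeff of du: 6*v*(u - v)
  coeff of dv: 2*u^2 - 10*u*v + 24*v^2 + 5*v
F^* omega = (6*v*(u - v)) du + (2*u^2 - 10*u*v + 24*v^2 + 5*v) dv.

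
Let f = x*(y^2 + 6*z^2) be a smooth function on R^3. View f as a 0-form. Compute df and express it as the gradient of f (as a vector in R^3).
df = (y^2 + 6*z^2) dx + (2*x*y) dy + (12*x*z) dz; grad f = (y^2 + 6*z^2, 2*x*y, 12*x*z)

For a 0-form f, d f = (∂f/∂x) dx + (∂f/∂y) dy + (∂f/∂z) dz. The components of the vector representation are exactly the entries of grad f in Cartesian coordinates:
  ∂f/∂x = y^2 + 6*z^2
  ∂f/∂y = 2*x*y
  ∂f/∂z = 12*x*z.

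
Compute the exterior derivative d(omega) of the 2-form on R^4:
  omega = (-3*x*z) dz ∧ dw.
d(omega) = (-3*z) dx ∧ dz ∧ dw

For a 2-form omega = sum_{i<j} g_{ij} dx_i ∧ dx_j, the exterior derivative is
  d(omega) = sum_{i<j} d(g_{ij}) ∧ dx_i ∧ dx_j = sum_{i<j, k} (∂g_{ij}/∂x_k) dx_k ∧ dx_i ∧ dx_j.
Expand each term, using dx_k ∧ dx_i ∧ dx_j = sgn(permutation) dx_{(a)} ∧ dx_{(b)} ∧ dx_{(c)} with (a < b < c) sorted:
  d(-3*x*z) includes (∂/∂x)(-3*x*z) dx = (-3*z) dx, which multiplied by dz ∧ dw gives (-3*z) dx ∧ dz ∧ dw
Collecting like 3-forms: d(omega) = (-3*z) dx ∧ dz ∧ dw.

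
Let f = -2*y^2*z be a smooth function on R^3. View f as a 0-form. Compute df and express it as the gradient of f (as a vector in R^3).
df = (0) dx + (-4*y*z) dy + (-2*y^2) dz; grad f = (0, -4*y*z, -2*y^2)

For a 0-form f, d f = (∂f/∂x) dx + (∂f/∂y) dy + (∂f/∂z) dz. The components of the vector representation are exactly the entries of grad f in Cartesian coordinates:
  ∂f/∂x = 0
  ∂f/∂y = -4*y*z
  ∂f/∂z = -2*y^2.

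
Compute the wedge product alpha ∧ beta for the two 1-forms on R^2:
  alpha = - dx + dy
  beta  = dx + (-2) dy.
alpha ∧ beta = (1) dx ∧ dy

Distribute the wedge, using dx_i ∧ dx_j = -dx_j ∧ dx_i and dx_i ∧ dx_i = 0. For each pair (i, j) with i < j, the coefficient of dx_i ∧ dx_j in alpha ∧ beta is (alpha_i * beta_j - alpha_j * beta_i). Collecting: alpha ∧ beta = (1) dx ∧ dy.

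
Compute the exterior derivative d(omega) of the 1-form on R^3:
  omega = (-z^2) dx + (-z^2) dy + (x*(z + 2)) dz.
d(omega) = (3*z + 2) dx ∧ dz + (2*z) dy ∧ dz

For a 1-form omega = sum_i f_i dx_i, the exterior derivative is
  d(omega) = sum_{i < j} (∂f_j/∂x_i - ∂f_i/∂x_j) dx_i ∧ dx_j.
  coefficient of dx ∧ dz: ∂f_3/∂x - ∂f_1/∂z = ∂(x*(z + 2))/∂x - ∂(-z^2)/∂z = 3*z + 2
  coefficient of dy ∧ dz: ∂f_3/∂y - ∂f_2/∂z = ∂(x*(z + 2))/∂y - ∂(-z^2)/∂z = 2*z
Assembling: d(omega) = (3*z + 2) dx ∧ dz + (2*z) dy ∧ dz.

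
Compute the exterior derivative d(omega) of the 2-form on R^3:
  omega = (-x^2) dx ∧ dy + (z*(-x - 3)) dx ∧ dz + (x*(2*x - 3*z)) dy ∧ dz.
d(omega) = (4*x - 3*z) dx ∧ dy ∧ dz

For a 2-form omega = sum_{i<j} g_{ij} dx_i ∧ dx_j, the exterior derivative is
  d(omega) = sum_{i<j} d(g_{ij}) ∧ dx_i ∧ dx_j = sum_{i<j, k} (∂g_{ij}/∂x_k) dx_k ∧ dx_i ∧ dx_j.
Expand each term, using dx_k ∧ dx_i ∧ dx_j = sgn(permutation) dx_{(a)} ∧ dx_{(b)} ∧ dx_{(c)} with (a < b < c) sorted:
  d(x*(2*x - 3*z)) includes (∂/∂x)(x*(2*x - 3*z)) dx = (4*x - 3*z) dx, which multiplied by dy ∧ dz gives (4*x - 3*z) dx ∧ dy ∧ dz
Collecting like 3-forms: d(omega) = (4*x - 3*z) dx ∧ dy ∧ dz.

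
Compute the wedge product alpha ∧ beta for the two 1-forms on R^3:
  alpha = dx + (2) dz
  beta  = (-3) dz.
alpha ∧ beta = (-3) dx ∧ dz

Distribute the wedge, using dx_i ∧ dx_j = -dx_j ∧ dx_i and dx_i ∧ dx_i = 0. For each pair (i, j) with i < j, the coefficient of dx_i ∧ dx_j in alpha ∧ beta is (alpha_i * beta_j - alpha_j * beta_i). Collecting: alpha ∧ beta = (-3) dx ∧ dz.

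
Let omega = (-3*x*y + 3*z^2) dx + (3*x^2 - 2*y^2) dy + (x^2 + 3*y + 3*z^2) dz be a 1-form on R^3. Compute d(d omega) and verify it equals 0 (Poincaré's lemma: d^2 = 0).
d(d omega) = 0

Step 1: d omega = sum_{i<j} (∂f_j/∂x_i - ∂f_i/∂x_j) dx_i ∧ dx_j:
  coeff of dx ∧ dy: 9*x
  coeff of dx ∧ dz: 2*x - 6*z
  coeff of dy ∧ dz: 3
Step 2: Apply d again to each 2-form coefficient. The only possible 3-form in R^3 is dx ∧ dy ∧ dz, with coefficient
  ∂(coeff of dy∧dz)/∂x - ∂(coeff of dx∧dz)/∂y + ∂(coeff of dx∧dy)/∂z
  = ∂/∂x (3) - ∂/∂y (2*x - 6*z) + ∂/∂z (9*x).
Each of these terms simplifies to sums of mixed partials that cancel in pairs. The result is 0 (by equality of mixed partials for smooth functions — Schwarz / Clairaut).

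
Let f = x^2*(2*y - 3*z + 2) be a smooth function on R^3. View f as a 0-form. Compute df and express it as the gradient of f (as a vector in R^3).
df = (2*x*(2*y - 3*z + 2)) dx + (2*x^2) dy + (-3*x^2) dz; grad f = (2*x*(2*y - 3*z + 2), 2*x^2, -3*x^2)

For a 0-form f, d f = (∂f/∂x) dx + (∂f/∂y) dy + (∂f/∂z) dz. The components of the vector representation are exactly the entries of grad f in Cartesian coordinates:
  ∂f/∂x = 2*x*(2*y - 3*z + 2)
  ∂f/∂y = 2*x^2
  ∂f/∂z = -3*x^2.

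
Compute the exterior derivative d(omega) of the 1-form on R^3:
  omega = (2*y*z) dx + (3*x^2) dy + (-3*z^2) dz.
d(omega) = (6*x - 2*z) dx ∧ dy + (-2*y) dx ∧ dz

For a 1-form omega = sum_i f_i dx_i, the exterior derivative is
  d(omega) = sum_{i < j} (∂f_j/∂x_i - ∂f_i/∂x_j) dx_i ∧ dx_j.
  coefficient of dx ∧ dy: ∂f_2/∂x - ∂f_1/∂y = ∂(3*x^2)/∂x - ∂(2*y*z)/∂y = 6*x - 2*z
  coefficient of dx ∧ dz: ∂f_3/∂x - ∂f_1/∂z = ∂(-3*z^2)/∂x - ∂(2*y*z)/∂z = -2*y
Assembling: d(omega) = (6*x - 2*z) dx ∧ dy + (-2*y) dx ∧ dz.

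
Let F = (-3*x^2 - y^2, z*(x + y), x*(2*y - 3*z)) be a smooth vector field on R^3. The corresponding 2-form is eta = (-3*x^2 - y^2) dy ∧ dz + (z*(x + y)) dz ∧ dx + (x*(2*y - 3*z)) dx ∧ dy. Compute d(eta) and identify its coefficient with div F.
d(eta) = (-9*x + z) dx ∧ dy ∧ dz; div F = -9*x + z

For a 2-form in R^3 of the form above, applying d gives a 3-form with coefficient ∂P/∂x + ∂Q/∂y + ∂R/∂z:
  ∂P/∂x = -6*x
  ∂Q/∂y = z
  ∂R/∂z = -3*x
Sum = -9*x + z, which is exactly div F.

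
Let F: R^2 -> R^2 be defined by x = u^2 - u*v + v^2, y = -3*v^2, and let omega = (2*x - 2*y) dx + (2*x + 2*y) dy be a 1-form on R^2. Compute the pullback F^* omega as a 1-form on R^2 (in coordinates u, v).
F^* omega = (4*u^3 - 6*u^2*v + 18*u*v^2 - 8*v^3) du + (-2*u^3 - 6*u^2*v + 40*v^3) dv

Using F^*(f dg) = (f ∘ F) d(g ∘ F), substitute each coordinate x_i by F_i(u, v) in f_i, and replace dx_i by d F_i = (∂F_i/∂u) du + (∂F_i/∂v) dv.
  For the x component: f_1(F) = 2*u^2 - 2*u*v + 8*v^2; d F_1 = (2*u - v) du + (-u + 2*v) dv
  For the y component: f_2(F) = 2*u^2 - 2*u*v - 4*v^2; d F_2 = (0) du + (-6*v) dv
Combining and collecting du, dv coefficients:
  coeff of du: 4*u^3 - 6*u^2*v + 18*u*v^2 - 8*v^3
  coeff of dv: -2*u^3 - 6*u^2*v + 40*v^3
F^* omega = (4*u^3 - 6*u^2*v + 18*u*v^2 - 8*v^3) du + (-2*u^3 - 6*u^2*v + 40*v^3) dv.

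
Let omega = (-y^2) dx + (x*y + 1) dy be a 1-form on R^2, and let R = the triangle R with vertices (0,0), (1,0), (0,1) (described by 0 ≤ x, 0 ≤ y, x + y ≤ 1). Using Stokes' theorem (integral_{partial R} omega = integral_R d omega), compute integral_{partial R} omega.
integral_(partial R) omega = 1/2

Stokes: integral_partial_R omega = integral_R d omega with d omega = (∂Q/∂x - ∂P/∂y) dx ∧ dy.
  ∂Q/∂x = y
  ∂P/∂y = -2*y
  integrand = ∂Q/∂x - ∂P/∂y = 3*y.
Integrating over R: integral_0^1 integral_0^{1-x} (3*y) dy dx = 1/2.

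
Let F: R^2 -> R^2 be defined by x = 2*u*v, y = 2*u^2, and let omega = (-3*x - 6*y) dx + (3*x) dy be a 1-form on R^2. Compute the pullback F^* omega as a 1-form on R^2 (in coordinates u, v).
F^* omega = (-12*u*v^2) du + (12*u^2*(-2*u - v)) dv

Using F^*(f dg) = (f ∘ F) d(g ∘ F), substitute each coordinate x_i by F_i(u, v) in f_i, and replace dx_i by d F_i = (∂F_i/∂u) du + (∂F_i/∂v) dv.
  For the x component: f_1(F) = 6*u*(-2*u - v); d F_1 = (2*v) du + (2*u) dv
  For the y component: f_2(F) = 6*u*v; d F_2 = (4*u) du + (0) dv
Combining and collecting du, dv coefficients:
  coeff of du: -12*u*v^2
  coeff of dv: 12*u^2*(-2*u - v)
F^* omega = (-12*u*v^2) du + (12*u^2*(-2*u - v)) dv.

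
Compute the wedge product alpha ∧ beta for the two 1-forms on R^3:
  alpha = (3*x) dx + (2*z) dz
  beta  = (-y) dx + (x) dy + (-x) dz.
alpha ∧ beta = (3*x^2) dx ∧ dy + (-3*x^2 + 2*y*z) dx ∧ dz + (-2*x*z) dy ∧ dz

Distribute the wedge, using dx_i ∧ dx_j = -dx_j ∧ dx_i and dx_i ∧ dx_i = 0. For each pair (i, j) with i < j, the coefficient of dx_i ∧ dx_j in alpha ∧ beta is (alpha_i * beta_j - alpha_j * beta_i). Collecting: alpha ∧ beta = (3*x^2) dx ∧ dy + (-3*x^2 + 2*y*z) dx ∧ dz + (-2*x*z) dy ∧ dz.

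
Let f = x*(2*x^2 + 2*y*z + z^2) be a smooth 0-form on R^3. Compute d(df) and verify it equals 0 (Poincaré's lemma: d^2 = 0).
d(df) = 0

Step 1: df = sum_i (∂f/∂x_i) dx_i = (6*x^2 + 2*y*z + z^2) dx + (2*x*z) dy + (2*x*(y + z)) dz.
Step 2: Apply d again. Using the 1-form formula, the coefficient of dx ∧ dy in d(df) is ∂^2 f/∂x ∂y - ∂^2 f/∂y ∂x = (2*z) - (2*z) = 0 (equality of mixed partials for smooth f).
Similarly for dx ∧ dz and dy ∧ dz — all coefficients vanish. So d(df) = 0.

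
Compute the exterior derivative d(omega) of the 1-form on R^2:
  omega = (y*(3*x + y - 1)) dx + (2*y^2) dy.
d(omega) = (-3*x - 2*y + 1) dx ∧ dy

For a 1-form omega = sum_i f_i dx_i, the exterior derivative is
  d(omega) = sum_{i < j} (∂f_j/∂x_i - ∂f_i/∂x_j) dx_i ∧ dx_j.
  coefficient of dx ∧ dy: ∂f_2/∂x - ∂f_1/∂y = ∂(2*y^2)/∂x - ∂(y*(3*x + y - 1))/∂y = -3*x - 2*y + 1
Assembling: d(omega) = (-3*x - 2*y + 1) dx ∧ dy.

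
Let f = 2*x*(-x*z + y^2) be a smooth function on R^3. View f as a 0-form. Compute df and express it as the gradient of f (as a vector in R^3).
df = (-4*x*z + 2*y^2) dx + (4*x*y) dy + (-2*x^2) dz; grad f = (-4*x*z + 2*y^2, 4*x*y, -2*x^2)

For a 0-form f, d f = (∂f/∂x) dx + (∂f/∂y) dy + (∂f/∂z) dz. The components of the vector representation are exactly the entries of grad f in Cartesian coordinates:
  ∂f/∂x = -4*x*z + 2*y^2
  ∂f/∂y = 4*x*y
  ∂f/∂z = -2*x^2.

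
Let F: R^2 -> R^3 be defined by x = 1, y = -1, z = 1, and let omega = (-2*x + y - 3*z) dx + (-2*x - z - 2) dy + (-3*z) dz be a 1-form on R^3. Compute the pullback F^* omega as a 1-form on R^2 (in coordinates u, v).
F^* omega = 0

Using F^*(f dg) = (f ∘ F) d(g ∘ F), substitute each coordinate x_i by F_i(u, v) in f_i, and replace dx_i by d F_i = (∂F_i/∂u) du + (∂F_i/∂v) dv.
  For the x component: f_1(F) = -6; d F_1 = (0) du + (0) dv
  For the y component: f_2(F) = -5; d F_2 = (0) du + (0) dv
  For the z component: f_3(F) = -3; d F_3 = (0) du + (0) dv
Combining and collecting du, dv coefficients:
  coeff of du: 0
  coeff of dv: 0
F^* omega = 0.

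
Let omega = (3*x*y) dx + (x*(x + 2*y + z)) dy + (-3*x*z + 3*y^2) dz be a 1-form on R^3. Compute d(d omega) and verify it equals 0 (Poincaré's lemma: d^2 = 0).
d(d omega) = 0

Step 1: d omega = sum_{i<j} (∂f_j/∂x_i - ∂f_i/∂x_j) dx_i ∧ dx_j:
  coeff of dx ∧ dy: -x + 2*y + z
  coeff of dx ∧ dz: -3*z
  coeff of dy ∧ dz: -x + 6*y
Step 2: Apply d again to each 2-form coefficient. The only possible 3-form in R^3 is dx ∧ dy ∧ dz, with coefficient
  ∂(coeff of dy∧dz)/∂x - ∂(coeff of dx∧dz)/∂y + ∂(coeff of dx∧dy)/∂z
  = ∂/∂x (-x + 6*y) - ∂/∂y (-3*z) + ∂/∂z (-x + 2*y + z).
Each of these terms simplifies to sums of mixed partials that cancel in pairs. The result is 0 (by equality of mixed partials for smooth functions — Schwarz / Clairaut).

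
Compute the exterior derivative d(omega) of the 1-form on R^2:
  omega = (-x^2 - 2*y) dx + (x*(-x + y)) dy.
d(omega) = (-2*x + y + 2) dx ∧ dy

For a 1-form omega = sum_i f_i dx_i, the exterior derivative is
  d(omega) = sum_{i < j} (∂f_j/∂x_i - ∂f_i/∂x_j) dx_i ∧ dx_j.
  coefficient of dx ∧ dy: ∂f_2/∂x - ∂f_1/∂y = ∂(x*(-x + y))/∂x - ∂(-x^2 - 2*y)/∂y = -2*x + y + 2
Assembling: d(omega) = (-2*x + y + 2) dx ∧ dy.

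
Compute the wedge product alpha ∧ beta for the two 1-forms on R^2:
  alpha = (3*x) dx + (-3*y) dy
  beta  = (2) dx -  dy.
alpha ∧ beta = (-3*x + 6*y) dx ∧ dy

Distribute the wedge, using dx_i ∧ dx_j = -dx_j ∧ dx_i and dx_i ∧ dx_i = 0. For each pair (i, j) with i < j, the coefficient of dx_i ∧ dx_j in alpha ∧ beta is (alpha_i * beta_j - alpha_j * beta_i). Collecting: alpha ∧ beta = (-3*x + 6*y) dx ∧ dy.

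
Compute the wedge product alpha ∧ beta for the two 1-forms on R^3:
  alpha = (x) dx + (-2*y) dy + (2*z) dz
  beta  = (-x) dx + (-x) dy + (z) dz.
alpha ∧ beta = (-x*(x + 2*y)) dx ∧ dy + (3*x*z) dx ∧ dz + (2*z*(x - y)) dy ∧ dz

Distribute the wedge, using dx_i ∧ dx_j = -dx_j ∧ dx_i and dx_i ∧ dx_i = 0. For each pair (i, j) with i < j, the coefficient of dx_i ∧ dx_j in alpha ∧ beta is (alpha_i * beta_j - alpha_j * beta_i). Collecting: alpha ∧ beta = (-x*(x + 2*y)) dx ∧ dy + (3*x*z) dx ∧ dz + (2*z*(x - y)) dy ∧ dz.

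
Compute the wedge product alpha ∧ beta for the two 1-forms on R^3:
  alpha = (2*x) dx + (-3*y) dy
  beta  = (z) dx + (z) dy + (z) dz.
alpha ∧ beta = (z*(2*x + 3*y)) dx ∧ dy + (2*x*z) dx ∧ dz + (-3*y*z) dy ∧ dz

Distribute the wedge, using dx_i ∧ dx_j = -dx_j ∧ dx_i and dx_i ∧ dx_i = 0. For each pair (i, j) with i < j, the coefficient of dx_i ∧ dx_j in alpha ∧ beta is (alpha_i * beta_j - alpha_j * beta_i). Collecting: alpha ∧ beta = (z*(2*x + 3*y)) dx ∧ dy + (2*x*z) dx ∧ dz + (-3*y*z) dy ∧ dz.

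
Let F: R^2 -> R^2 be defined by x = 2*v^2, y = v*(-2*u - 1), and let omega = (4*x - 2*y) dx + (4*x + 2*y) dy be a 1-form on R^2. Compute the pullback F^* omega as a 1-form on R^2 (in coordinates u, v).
F^* omega = (v^2*(8*u - 16*v + 4)) du + (2*v*(4*u^2 + 4*u + 16*v^2 + 1)) dv

Using F^*(f dg) = (f ∘ F) d(g ∘ F), substitute each coordinate x_i by F_i(u, v) in f_i, and replace dx_i by d F_i = (∂F_i/∂u) du + (∂F_i/∂v) dv.
  For the x component: f_1(F) = 2*v*(2*u + 4*v + 1); d F_1 = (0) du + (4*v) dv
  For the y component: f_2(F) = 2*v*(-2*u + 4*v - 1); d F_2 = (-2*v) du + (-2*u - 1) dv
Combining and collecting du, dv coefficients:
  coeff of du: v^2*(8*u - 16*v + 4)
  coeff of dv: 2*v*(4*u^2 + 4*u + 16*v^2 + 1)
F^* omega = (v^2*(8*u - 16*v + 4)) du + (2*v*(4*u^2 + 4*u + 16*v^2 + 1)) dv.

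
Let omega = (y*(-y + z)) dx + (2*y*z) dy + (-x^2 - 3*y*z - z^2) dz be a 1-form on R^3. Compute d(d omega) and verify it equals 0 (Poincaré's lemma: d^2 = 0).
d(d omega) = 0

Step 1: d omega = sum_{i<j} (∂f_j/∂x_i - ∂f_i/∂x_j) dx_i ∧ dx_j:
  coeff of dx ∧ dy: 2*y - z
  coeff of dx ∧ dz: -2*x - y
  coeff of dy ∧ dz: -2*y - 3*z
Step 2: Apply d again to each 2-form coefficient. The only possible 3-form in R^3 is dx ∧ dy ∧ dz, with coefficient
  ∂(coeff of dy∧dz)/∂x - ∂(coeff of dx∧dz)/∂y + ∂(coeff of dx∧dy)/∂z
  = ∂/∂x (-2*y - 3*z) - ∂/∂y (-2*x - y) + ∂/∂z (2*y - z).
Each of these terms simplifies to sums of mixed partials that cancel in pairs. The result is 0 (by equality of mixed partials for smooth functions — Schwarz / Clairaut).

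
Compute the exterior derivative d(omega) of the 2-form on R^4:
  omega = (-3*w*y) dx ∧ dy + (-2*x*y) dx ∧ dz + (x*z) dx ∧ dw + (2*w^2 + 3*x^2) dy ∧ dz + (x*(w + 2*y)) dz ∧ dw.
d(omega) = (-3*y) dx ∧ dy ∧ dw + (8*x) dx ∧ dy ∧ dz + (w - x + 2*y) dx ∧ dz ∧ dw + (4*w + 2*x) dy ∧ dz ∧ dw

For a 2-form omega = sum_{i<j} g_{ij} dx_i ∧ dx_j, the exterior derivative is
  d(omega) = sum_{i<j} d(g_{ij}) ∧ dx_i ∧ dx_j = sum_{i<j, k} (∂g_{ij}/∂x_k) dx_k ∧ dx_i ∧ dx_j.
Expand each term, using dx_k ∧ dx_i ∧ dx_j = sgn(permutation) dx_{(a)} ∧ dx_{(b)} ∧ dx_{(c)} with (a < b < c) sorted:
  d(-3*w*y) includes (∂/∂w)(-3*w*y) dw = (-3*y) dw, which multiplied by dx ∧ dy gives (-3*y) dx ∧ dy ∧ dw
  d(-2*x*y) includes (∂/∂y)(-2*x*y) dy = (-2*x) dy, which multiplied by dx ∧ dz gives (2*x) dx ∧ dy ∧ dz
  d(x*z) includes (∂/∂z)(x*z) dz = (x) dz, which multiplied by dx ∧ dw gives (-x) dx ∧ dz ∧ dw
  d(2*w^2 + 3*x^2) includes (∂/∂x)(2*w^2 + 3*x^2) dx = (6*x) dx, which multiplied by dy ∧ dz gives (6*x) dx ∧ dy ∧ dz
  d(2*w^2 + 3*x^2) includes (∂/∂w)(2*w^2 + 3*x^2) dw = (4*w) dw, which multiplied by dy ∧ dz gives (4*w) dy ∧ dz ∧ dw
  d(x*(w + 2*y)) includes (∂/∂x)(x*(w + 2*y)) dx = (w + 2*y) dx, which multiplied by dz ∧ dw gives (w + 2*y) dx ∧ dz ∧ dw
  d(x*(w + 2*y)) includes (∂/∂y)(x*(w + 2*y)) dy = (2*x) dy, which multiplied by dz ∧ dw gives (2*x) dy ∧ dz ∧ dw
Collecting like 3-forms: d(omega) = (-3*y) dx ∧ dy ∧ dw + (8*x) dx ∧ dy ∧ dz + (w - x + 2*y) dx ∧ dz ∧ dw + (4*w + 2*x) dy ∧ dz ∧ dw.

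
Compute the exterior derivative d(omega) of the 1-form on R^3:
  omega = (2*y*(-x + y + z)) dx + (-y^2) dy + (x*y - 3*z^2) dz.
d(omega) = (2*x - 4*y - 2*z) dx ∧ dy + (-y) dx ∧ dz + (x) dy ∧ dz

For a 1-form omega = sum_i f_i dx_i, the exterior derivative is
  d(omega) = sum_{i < j} (∂f_j/∂x_i - ∂f_i/∂x_j) dx_i ∧ dx_j.
  coefficient of dx ∧ dy: ∂f_2/∂x - ∂f_1/∂y = ∂(-y^2)/∂x - ∂(2*y*(-x + y + z))/∂y = 2*x - 4*y - 2*z
  coefficient of dx ∧ dz: ∂f_3/∂x - ∂f_1/∂z = ∂(x*y - 3*z^2)/∂x - ∂(2*y*(-x + y + z))/∂z = -y
  coefficient of dy ∧ dz: ∂f_3/∂y - ∂f_2/∂z = ∂(x*y - 3*z^2)/∂y - ∂(-y^2)/∂z = x
Assembling: d(omega) = (2*x - 4*y - 2*z) dx ∧ dy + (-y) dx ∧ dz + (x) dy ∧ dz.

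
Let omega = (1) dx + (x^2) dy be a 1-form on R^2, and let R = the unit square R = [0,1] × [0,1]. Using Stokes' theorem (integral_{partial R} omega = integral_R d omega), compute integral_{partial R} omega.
integral_(partial R) omega = 1

Stokes: integral_partial_R omega = integral_R d omega with d omega = (∂Q/∂x - ∂P/∂y) dx ∧ dy.
  ∂Q/∂x = 2*x
  ∂P/∂y = 0
  integrand = ∂Q/∂x - ∂P/∂y = 2*x.
Integrating over R: integral_0^1 integral_0^1 (2*x) dx dy = 1.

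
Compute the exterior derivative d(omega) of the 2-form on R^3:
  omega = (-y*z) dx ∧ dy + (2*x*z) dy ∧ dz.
d(omega) = (-y + 2*z) dx ∧ dy ∧ dz

For a 2-form omega = sum_{i<j} g_{ij} dx_i ∧ dx_j, the exterior derivative is
  d(omega) = sum_{i<j} d(g_{ij}) ∧ dx_i ∧ dx_j = sum_{i<j, k} (∂g_{ij}/∂x_k) dx_k ∧ dx_i ∧ dx_j.
Expand each term, using dx_k ∧ dx_i ∧ dx_j = sgn(permutation) dx_{(a)} ∧ dx_{(b)} ∧ dx_{(c)} with (a < b < c) sorted:
  d(-y*z) includes (∂/∂z)(-y*z) dz = (-y) dz, which multiplied by dx ∧ dy gives (-y) dx ∧ dy ∧ dz
  d(2*x*z) includes (∂/∂x)(2*x*z) dx = (2*z) dx, which multiplied by dy ∧ dz gives (2*z) dx ∧ dy ∧ dz
Collecting like 3-forms: d(omega) = (-y + 2*z) dx ∧ dy ∧ dz.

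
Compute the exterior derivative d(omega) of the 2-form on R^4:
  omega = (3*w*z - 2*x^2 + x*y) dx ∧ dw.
d(omega) = (-x) dx ∧ dy ∧ dw + (-3*w) dx ∧ dz ∧ dw

For a 2-form omega = sum_{i<j} g_{ij} dx_i ∧ dx_j, the exterior derivative is
  d(omega) = sum_{i<j} d(g_{ij}) ∧ dx_i ∧ dx_j = sum_{i<j, k} (∂g_{ij}/∂x_k) dx_k ∧ dx_i ∧ dx_j.
Expand each term, using dx_k ∧ dx_i ∧ dx_j = sgn(permutation) dx_{(a)} ∧ dx_{(b)} ∧ dx_{(c)} with (a < b < c) sorted:
  d(3*w*z - 2*x^2 + x*y) includes (∂/∂y)(3*w*z - 2*x^2 + x*y) dy = (x) dy, which multiplied by dx ∧ dw gives (-x) dx ∧ dy ∧ dw
  d(3*w*z - 2*x^2 + x*y) includes (∂/∂z)(3*w*z - 2*x^2 + x*y) dz = (3*w) dz, which multiplied by dx ∧ dw gives (-3*w) dx ∧ dz ∧ dw
Collecting like 3-forms: d(omega) = (-x) dx ∧ dy ∧ dw + (-3*w) dx ∧ dz ∧ dw.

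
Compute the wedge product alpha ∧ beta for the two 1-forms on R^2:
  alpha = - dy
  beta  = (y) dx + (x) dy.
alpha ∧ beta = (y) dx ∧ dy

Distribute the wedge, using dx_i ∧ dx_j = -dx_j ∧ dx_i and dx_i ∧ dx_i = 0. For each pair (i, j) with i < j, the coefficient of dx_i ∧ dx_j in alpha ∧ beta is (alpha_i * beta_j - alpha_j * beta_i). Collecting: alpha ∧ beta = (y) dx ∧ dy.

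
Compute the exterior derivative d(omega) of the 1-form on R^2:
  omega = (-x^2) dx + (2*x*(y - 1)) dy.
d(omega) = (2*y - 2) dx ∧ dy

For a 1-form omega = sum_i f_i dx_i, the exterior derivative is
  d(omega) = sum_{i < j} (∂f_j/∂x_i - ∂f_i/∂x_j) dx_i ∧ dx_j.
  coefficient of dx ∧ dy: ∂f_2/∂x - ∂f_1/∂y = ∂(2*x*(y - 1))/∂x - ∂(-x^2)/∂y = 2*y - 2
Assembling: d(omega) = (2*y - 2) dx ∧ dy.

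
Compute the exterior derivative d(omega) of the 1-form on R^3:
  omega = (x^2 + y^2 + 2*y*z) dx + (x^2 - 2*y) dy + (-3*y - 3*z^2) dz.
d(omega) = (2*x - 2*y - 2*z) dx ∧ dy + (-2*y) dx ∧ dz + (-3) dy ∧ dz

For a 1-form omega = sum_i f_i dx_i, the exterior derivative is
  d(omega) = sum_{i < j} (∂f_j/∂x_i - ∂f_i/∂x_j) dx_i ∧ dx_j.
  coefficient of dx ∧ dy: ∂f_2/∂x - ∂f_1/∂y = ∂(x^2 - 2*y)/∂x - ∂(x^2 + y^2 + 2*y*z)/∂y = 2*x - 2*y - 2*z
  coefficient of dx ∧ dz: ∂f_3/∂x - ∂f_1/∂z = ∂(-3*y - 3*z^2)/∂x - ∂(x^2 + y^2 + 2*y*z)/∂z = -2*y
  coefficient of dy ∧ dz: ∂f_3/∂y - ∂f_2/∂z = ∂(-3*y - 3*z^2)/∂y - ∂(x^2 - 2*y)/∂z = -3
Assembling: d(omega) = (2*x - 2*y - 2*z) dx ∧ dy + (-2*y) dx ∧ dz + (-3) dy ∧ dz.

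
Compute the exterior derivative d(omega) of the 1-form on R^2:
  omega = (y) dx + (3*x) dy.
d(omega) = (2) dx ∧ dy

For a 1-form omega = sum_i f_i dx_i, the exterior derivative is
  d(omega) = sum_{i < j} (∂f_j/∂x_i - ∂f_i/∂x_j) dx_i ∧ dx_j.
  coefficient of dx ∧ dy: ∂f_2/∂x - ∂f_1/∂y = ∂(3*x)/∂x - ∂(y)/∂y = 2
Assembling: d(omega) = (2) dx ∧ dy.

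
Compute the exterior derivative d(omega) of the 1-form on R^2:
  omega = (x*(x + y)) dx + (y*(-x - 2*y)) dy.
d(omega) = (-x - y) dx ∧ dy

For a 1-form omega = sum_i f_i dx_i, the exterior derivative is
  d(omega) = sum_{i < j} (∂f_j/∂x_i - ∂f_i/∂x_j) dx_i ∧ dx_j.
  coefficient of dx ∧ dy: ∂f_2/∂x - ∂f_1/∂y = ∂(y*(-x - 2*y))/∂x - ∂(x*(x + y))/∂y = -x - y
Assembling: d(omega) = (-x - y) dx ∧ dy.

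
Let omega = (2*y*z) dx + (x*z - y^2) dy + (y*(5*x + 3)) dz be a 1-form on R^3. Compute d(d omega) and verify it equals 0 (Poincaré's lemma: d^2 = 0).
d(d omega) = 0

Step 1: d omega = sum_{i<j} (∂f_j/∂x_i - ∂f_i/∂x_j) dx_i ∧ dx_j:
  coeff of dx ∧ dy: -z
  coeff of dx ∧ dz: 3*y
  coeff of dy ∧ dz: 4*x + 3
Step 2: Apply d again to each 2-form coefficient. The only possible 3-form in R^3 is dx ∧ dy ∧ dz, with coefficient
  ∂(coeff of dy∧dz)/∂x - ∂(coeff of dx∧dz)/∂y + ∂(coeff of dx∧dy)/∂z
  = ∂/∂x (4*x + 3) - ∂/∂y (3*y) + ∂/∂z (-z).
Each of these terms simplifies to sums of mixed partials that cancel in pairs. The result is 0 (by equality of mixed partials for smooth functions — Schwarz / Clairaut).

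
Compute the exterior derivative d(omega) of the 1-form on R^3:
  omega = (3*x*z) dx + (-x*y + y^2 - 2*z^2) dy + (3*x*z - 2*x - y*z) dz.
d(omega) = (-y) dx ∧ dy + (-3*x + 3*z - 2) dx ∧ dz + (3*z) dy ∧ dz

For a 1-form omega = sum_i f_i dx_i, the exterior derivative is
  d(omega) = sum_{i < j} (∂f_j/∂x_i - ∂f_i/∂x_j) dx_i ∧ dx_j.
  coefficient of dx ∧ dy: ∂f_2/∂x - ∂f_1/∂y = ∂(-x*y + y^2 - 2*z^2)/∂x - ∂(3*x*z)/∂y = -y
  coefficient of dx ∧ dz: ∂f_3/∂x - ∂f_1/∂z = ∂(3*x*z - 2*x - y*z)/∂x - ∂(3*x*z)/∂z = -3*x + 3*z - 2
  coefficient of dy ∧ dz: ∂f_3/∂y - ∂f_2/∂z = ∂(3*x*z - 2*x - y*z)/∂y - ∂(-x*y + y^2 - 2*z^2)/∂z = 3*z
Assembling: d(omega) = (-y) dx ∧ dy + (-3*x + 3*z - 2) dx ∧ dz + (3*z) dy ∧ dz.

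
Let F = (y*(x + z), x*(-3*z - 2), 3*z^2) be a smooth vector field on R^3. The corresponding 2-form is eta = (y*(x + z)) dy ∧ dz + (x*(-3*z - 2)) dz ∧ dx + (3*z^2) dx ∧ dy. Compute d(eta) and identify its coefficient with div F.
d(eta) = (y + 6*z) dx ∧ dy ∧ dz; div F = y + 6*z

For a 2-form in R^3 of the form above, applying d gives a 3-form with coefficient ∂P/∂x + ∂Q/∂y + ∂R/∂z:
  ∂P/∂x = y
  ∂Q/∂y = 0
  ∂R/∂z = 6*z
Sum = y + 6*z, which is exactly div F.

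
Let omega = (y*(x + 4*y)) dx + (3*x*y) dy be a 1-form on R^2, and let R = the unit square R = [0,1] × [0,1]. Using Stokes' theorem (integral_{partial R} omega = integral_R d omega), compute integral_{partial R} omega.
integral_(partial R) omega = -3

Stokes: integral_partial_R omega = integral_R d omega with d omega = (∂Q/∂x - ∂P/∂y) dx ∧ dy.
  ∂Q/∂x = 3*y
  ∂P/∂y = x + 8*y
  integrand = ∂Q/∂x - ∂P/∂y = -x - 5*y.
Integrating over R: integral_0^1 integral_0^1 (-x - 5*y) dx dy = -3.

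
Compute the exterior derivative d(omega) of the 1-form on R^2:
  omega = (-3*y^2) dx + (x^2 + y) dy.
d(omega) = (2*x + 6*y) dx ∧ dy

For a 1-form omega = sum_i f_i dx_i, the exterior derivative is
  d(omega) = sum_{i < j} (∂f_j/∂x_i - ∂f_i/∂x_j) dx_i ∧ dx_j.
  coefficient of dx ∧ dy: ∂f_2/∂x - ∂f_1/∂y = ∂(x^2 + y)/∂x - ∂(-3*y^2)/∂y = 2*x + 6*y
Assembling: d(omega) = (2*x + 6*y) dx ∧ dy.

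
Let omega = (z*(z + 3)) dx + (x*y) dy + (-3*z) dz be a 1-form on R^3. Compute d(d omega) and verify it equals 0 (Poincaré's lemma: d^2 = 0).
d(d omega) = 0

Step 1: d omega = sum_{i<j} (∂f_j/∂x_i - ∂f_i/∂x_j) dx_i ∧ dx_j:
  coeff of dx ∧ dy: y
  coeff of dx ∧ dz: -2*z - 3
  coeff of dy ∧ dz: 0
Step 2: Apply d again to each 2-form coefficient. The only possible 3-form in R^3 is dx ∧ dy ∧ dz, with coefficient
  ∂(coeff of dy∧dz)/∂x - ∂(coeff of dx∧dz)/∂y + ∂(coeff of dx∧dy)/∂z
  = ∂/∂x (0) - ∂/∂y (-2*z - 3) + ∂/∂z (y).
Each of these terms simplifies to sums of mixed partials that cancel in pairs. The result is 0 (by equality of mixed partials for smooth functions — Schwarz / Clairaut).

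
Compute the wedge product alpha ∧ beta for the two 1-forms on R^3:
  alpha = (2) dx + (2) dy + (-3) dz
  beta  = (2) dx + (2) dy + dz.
alpha ∧ beta = (8) dx ∧ dz + (8) dy ∧ dz

Distribute the wedge, using dx_i ∧ dx_j = -dx_j ∧ dx_i and dx_i ∧ dx_i = 0. For each pair (i, j) with i < j, the coefficient of dx_i ∧ dx_j in alpha ∧ beta is (alpha_i * beta_j - alpha_j * beta_i). Collecting: alpha ∧ beta = (8) dx ∧ dz + (8) dy ∧ dz.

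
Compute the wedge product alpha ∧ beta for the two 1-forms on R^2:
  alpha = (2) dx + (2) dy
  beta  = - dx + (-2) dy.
alpha ∧ beta = (-2) dx ∧ dy

Distribute the wedge, using dx_i ∧ dx_j = -dx_j ∧ dx_i and dx_i ∧ dx_i = 0. For each pair (i, j) with i < j, the coefficient of dx_i ∧ dx_j in alpha ∧ beta is (alpha_i * beta_j - alpha_j * beta_i). Collecting: alpha ∧ beta = (-2) dx ∧ dy.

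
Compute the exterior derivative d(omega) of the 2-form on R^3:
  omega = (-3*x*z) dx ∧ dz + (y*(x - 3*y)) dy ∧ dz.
d(omega) = (y) dx ∧ dy ∧ dz

For a 2-form omega = sum_{i<j} g_{ij} dx_i ∧ dx_j, the exterior derivative is
  d(omega) = sum_{i<j} d(g_{ij}) ∧ dx_i ∧ dx_j = sum_{i<j, k} (∂g_{ij}/∂x_k) dx_k ∧ dx_i ∧ dx_j.
Expand each term, using dx_k ∧ dx_i ∧ dx_j = sgn(permutation) dx_{(a)} ∧ dx_{(b)} ∧ dx_{(c)} with (a < b < c) sorted:
  d(y*(x - 3*y)) includes (∂/∂x)(y*(x - 3*y)) dx = (y) dx, which multiplied by dy ∧ dz gives (y) dx ∧ dy ∧ dz
Collecting like 3-forms: d(omega) = (y) dx ∧ dy ∧ dz.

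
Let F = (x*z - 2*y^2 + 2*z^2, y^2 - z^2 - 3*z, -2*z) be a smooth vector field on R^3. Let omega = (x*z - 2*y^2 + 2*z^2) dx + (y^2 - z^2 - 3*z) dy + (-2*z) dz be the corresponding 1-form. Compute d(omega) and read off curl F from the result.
d(omega) = (2*z + 3) dy ∧ dz + (x + 4*z) dz ∧ dx + (4*y) dx ∧ dy; curl F = (2*z + 3, x + 4*z, 4*y)

d omega = sum_{i<j} (∂f_j/∂x_i - ∂f_i/∂x_j) dx_i ∧ dx_j. Under the identification (dy ∧ dz, dz ∧ dx, dx ∧ dy) ↔ (e_x, e_y, e_z), the coefficients are exactly the components of curl F. Compute:
  ∂R/∂y - ∂Q/∂z = (0) - (-2*z - 3) = 2*z + 3
  ∂P/∂z - ∂R/∂x = (x + 4*z) - (0) = x + 4*z
  ∂Q/∂x - ∂P/∂y = (0) - (-4*y) = 4*y.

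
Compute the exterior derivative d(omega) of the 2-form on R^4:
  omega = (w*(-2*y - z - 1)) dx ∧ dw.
d(omega) = (2*w) dx ∧ dy ∧ dw + (w) dx ∧ dz ∧ dw

For a 2-form omega = sum_{i<j} g_{ij} dx_i ∧ dx_j, the exterior derivative is
  d(omega) = sum_{i<j} d(g_{ij}) ∧ dx_i ∧ dx_j = sum_{i<j, k} (∂g_{ij}/∂x_k) dx_k ∧ dx_i ∧ dx_j.
Expand each term, using dx_k ∧ dx_i ∧ dx_j = sgn(permutation) dx_{(a)} ∧ dx_{(b)} ∧ dx_{(c)} with (a < b < c) sorted:
  d(w*(-2*y - z - 1)) includes (∂/∂y)(w*(-2*y - z - 1)) dy = (-2*w) dy, which multiplied by dx ∧ dw gives (2*w) dx ∧ dy ∧ dw
  d(w*(-2*y - z - 1)) includes (∂/∂z)(w*(-2*y - z - 1)) dz = (-w) dz, which multiplied by dx ∧ dw gives (w) dx ∧ dz ∧ dw
Collecting like 3-forms: d(omega) = (2*w) dx ∧ dy ∧ dw + (w) dx ∧ dz ∧ dw.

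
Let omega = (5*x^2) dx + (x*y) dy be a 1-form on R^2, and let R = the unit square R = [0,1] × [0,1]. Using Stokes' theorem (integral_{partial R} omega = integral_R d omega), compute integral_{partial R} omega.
integral_(partial R) omega = 1/2

Stokes: integral_partial_R omega = integral_R d omega with d omega = (∂Q/∂x - ∂P/∂y) dx ∧ dy.
  ∂Q/∂x = y
  ∂P/∂y = 0
  integrand = ∂Q/∂x - ∂P/∂y = y.
Integrating over R: integral_0^1 integral_0^1 (y) dx dy = 1/2.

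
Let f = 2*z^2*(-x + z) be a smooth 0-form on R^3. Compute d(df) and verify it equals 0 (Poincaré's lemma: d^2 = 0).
d(df) = 0

Step 1: df = sum_i (∂f/∂x_i) dx_i = (-2*z^2) dx + (0) dy + (2*z*(-2*x + 3*z)) dz.
Step 2: Apply d again. Using the 1-form formula, the coefficient of dx ∧ dy in d(df) is ∂^2 f/∂x ∂y - ∂^2 f/∂y ∂x = (0) - (0) = 0 (equality of mixed partials for smooth f).
Similarly for dx ∧ dz and dy ∧ dz — all coefficients vanish. So d(df) = 0.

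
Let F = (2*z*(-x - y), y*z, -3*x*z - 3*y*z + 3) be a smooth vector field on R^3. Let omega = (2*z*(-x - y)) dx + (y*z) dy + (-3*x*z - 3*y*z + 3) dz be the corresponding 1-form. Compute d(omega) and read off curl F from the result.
d(omega) = (-y - 3*z) dy ∧ dz + (-2*x - 2*y + 3*z) dz ∧ dx + (2*z) dx ∧ dy; curl F = (-y - 3*z, -2*x - 2*y + 3*z, 2*z)

d omega = sum_{i<j} (∂f_j/∂x_i - ∂f_i/∂x_j) dx_i ∧ dx_j. Under the identification (dy ∧ dz, dz ∧ dx, dx ∧ dy) ↔ (e_x, e_y, e_z), the coefficients are exactly the components of curl F. Compute:
  ∂R/∂y - ∂Q/∂z = (-3*z) - (y) = -y - 3*z
  ∂P/∂z - ∂R/∂x = (-2*x - 2*y) - (-3*z) = -2*x - 2*y + 3*z
  ∂Q/∂x - ∂P/∂y = (0) - (-2*z) = 2*z.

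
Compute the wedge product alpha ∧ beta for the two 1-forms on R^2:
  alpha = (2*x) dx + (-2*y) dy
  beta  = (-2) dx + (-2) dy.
alpha ∧ beta = (-4*x - 4*y) dx ∧ dy

Distribute the wedge, using dx_i ∧ dx_j = -dx_j ∧ dx_i and dx_i ∧ dx_i = 0. For each pair (i, j) with i < j, the coefficient of dx_i ∧ dx_j in alpha ∧ beta is (alpha_i * beta_j - alpha_j * beta_i). Collecting: alpha ∧ beta = (-4*x - 4*y) dx ∧ dy.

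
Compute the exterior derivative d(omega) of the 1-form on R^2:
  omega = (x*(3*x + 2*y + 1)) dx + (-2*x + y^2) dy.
d(omega) = (-2*x - 2) dx ∧ dy

For a 1-form omega = sum_i f_i dx_i, the exterior derivative is
  d(omega) = sum_{i < j} (∂f_j/∂x_i - ∂f_i/∂x_j) dx_i ∧ dx_j.
  coefficient of dx ∧ dy: ∂f_2/∂x - ∂f_1/∂y = ∂(-2*x + y^2)/∂x - ∂(x*(3*x + 2*y + 1))/∂y = -2*x - 2
Assembling: d(omega) = (-2*x - 2) dx ∧ dy.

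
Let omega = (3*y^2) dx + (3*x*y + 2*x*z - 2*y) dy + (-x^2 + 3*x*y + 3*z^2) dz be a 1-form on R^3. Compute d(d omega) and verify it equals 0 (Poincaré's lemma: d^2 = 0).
d(d omega) = 0

Step 1: d omega = sum_{i<j} (∂f_j/∂x_i - ∂f_i/∂x_j) dx_i ∧ dx_j:
  coeff of dx ∧ dy: -3*y + 2*z
  coeff of dx ∧ dz: -2*x + 3*y
  coeff of dy ∧ dz: x
Step 2: Apply d again to each 2-form coefficient. The only possible 3-form in R^3 is dx ∧ dy ∧ dz, with coefficient
  ∂(coeff of dy∧dz)/∂x - ∂(coeff of dx∧dz)/∂y + ∂(coeff of dx∧dy)/∂z
  = ∂/∂x (x) - ∂/∂y (-2*x + 3*y) + ∂/∂z (-3*y + 2*z).
Each of these terms simplifies to sums of mixed partials that cancel in pairs. The result is 0 (by equality of mixed partials for smooth functions — Schwarz / Clairaut).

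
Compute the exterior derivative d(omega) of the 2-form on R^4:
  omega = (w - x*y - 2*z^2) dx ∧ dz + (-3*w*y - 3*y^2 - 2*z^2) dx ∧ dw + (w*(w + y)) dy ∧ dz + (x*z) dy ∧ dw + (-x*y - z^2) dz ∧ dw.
d(omega) = (x) dx ∧ dy ∧ dz + (-y + 4*z + 1) dx ∧ dz ∧ dw + (3*w + 6*y + z) dx ∧ dy ∧ dw + (2*w - 2*x + y) dy ∧ dz ∧ dw

For a 2-form omega = sum_{i<j} g_{ij} dx_i ∧ dx_j, the exterior derivative is
  d(omega) = sum_{i<j} d(g_{ij}) ∧ dx_i ∧ dx_j = sum_{i<j, k} (∂g_{ij}/∂x_k) dx_k ∧ dx_i ∧ dx_j.
Expand each term, using dx_k ∧ dx_i ∧ dx_j = sgn(permutation) dx_{(a)} ∧ dx_{(b)} ∧ dx_{(c)} with (a < b < c) sorted:
  d(w - x*y - 2*z^2) includes (∂/∂y)(w - x*y - 2*z^2) dy = (-x) dy, which multiplied by dx ∧ dz gives (x) dx ∧ dy ∧ dz
  d(w - x*y - 2*z^2) includes (∂/∂w)(w - x*y - 2*z^2) dw = (1) dw, which multiplied by dx ∧ dz gives (1) dx ∧ dz ∧ dw
  d(-3*w*y - 3*y^2 - 2*z^2) includes (∂/∂y)(-3*w*y - 3*y^2 - 2*z^2) dy = (-3*w - 6*y) dy, which multiplied by dx ∧ dw gives (3*w + 6*y) dx ∧ dy ∧ dw
  d(-3*w*y - 3*y^2 - 2*z^2) includes (∂/∂z)(-3*w*y - 3*y^2 - 2*z^2) dz = (-4*z) dz, which multiplied by dx ∧ dw gives (4*z) dx ∧ dz ∧ dw
  d(w*(w + y)) includes (∂/∂w)(w*(w + y)) dw = (2*w + y) dw, which multiplied by dy ∧ dz gives (2*w + y) dy ∧ dz ∧ dw
  d(x*z) includes (∂/∂x)(x*z) dx = (z) dx, which multiplied by dy ∧ dw gives (z) dx ∧ dy ∧ dw
  d(x*z) includes (∂/∂z)(x*z) dz = (x) dz, which multiplied by dy ∧ dw gives (-x) dy ∧ dz ∧ dw
  d(-x*y - z^2) includes (∂/∂x)(-x*y - z^2) dx = (-y) dx, which multiplied by dz ∧ dw gives (-y) dx ∧ dz ∧ dw
  d(-x*y - z^2) includes (∂/∂y)(-x*y - z^2) dy = (-x) dy, which multiplied by dz ∧ dw gives (-x) dy ∧ dz ∧ dw
Collecting like 3-forms: d(omega) = (x) dx ∧ dy ∧ dz + (-y + 4*z + 1) dx ∧ dz ∧ dw + (3*w + 6*y + z) dx ∧ dy ∧ dw + (2*w - 2*x + y) dy ∧ dz ∧ dw.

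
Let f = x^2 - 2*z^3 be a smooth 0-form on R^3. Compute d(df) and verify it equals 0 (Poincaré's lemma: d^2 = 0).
d(df) = 0

Step 1: df = sum_i (∂f/∂x_i) dx_i = (2*x) dx + (0) dy + (-6*z^2) dz.
Step 2: Apply d again. Using the 1-form formula, the coefficient of dx ∧ dy in d(df) is ∂^2 f/∂x ∂y - ∂^2 f/∂y ∂x = (0) - (0) = 0 (equality of mixed partials for smooth f).
Similarly for dx ∧ dz and dy ∧ dz — all coefficients vanish. So d(df) = 0.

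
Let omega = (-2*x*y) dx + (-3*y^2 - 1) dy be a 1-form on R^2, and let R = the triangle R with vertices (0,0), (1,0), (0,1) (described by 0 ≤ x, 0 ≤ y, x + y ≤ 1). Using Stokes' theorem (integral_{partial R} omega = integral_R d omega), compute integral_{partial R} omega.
integral_(partial R) omega = 1/3

Stokes: integral_partial_R omega = integral_R d omega with d omega = (∂Q/∂x - ∂P/∂y) dx ∧ dy.
  ∂Q/∂x = 0
  ∂P/∂y = -2*x
  integrand = ∂Q/∂x - ∂P/∂y = 2*x.
Integrating over R: integral_0^1 integral_0^{1-x} (2*x) dy dx = 1/3.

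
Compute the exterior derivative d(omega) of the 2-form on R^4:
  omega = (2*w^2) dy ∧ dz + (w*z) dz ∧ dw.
d(omega) = (4*w) dy ∧ dz ∧ dw

For a 2-form omega = sum_{i<j} g_{ij} dx_i ∧ dx_j, the exterior derivative is
  d(omega) = sum_{i<j} d(g_{ij}) ∧ dx_i ∧ dx_j = sum_{i<j, k} (∂g_{ij}/∂x_k) dx_k ∧ dx_i ∧ dx_j.
Expand each term, using dx_k ∧ dx_i ∧ dx_j = sgn(permutation) dx_{(a)} ∧ dx_{(b)} ∧ dx_{(c)} with (a < b < c) sorted:
  d(2*w^2) includes (∂/∂w)(2*w^2) dw = (4*w) dw, which multiplied by dy ∧ dz gives (4*w) dy ∧ dz ∧ dw
Collecting like 3-forms: d(omega) = (4*w) dy ∧ dz ∧ dw.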